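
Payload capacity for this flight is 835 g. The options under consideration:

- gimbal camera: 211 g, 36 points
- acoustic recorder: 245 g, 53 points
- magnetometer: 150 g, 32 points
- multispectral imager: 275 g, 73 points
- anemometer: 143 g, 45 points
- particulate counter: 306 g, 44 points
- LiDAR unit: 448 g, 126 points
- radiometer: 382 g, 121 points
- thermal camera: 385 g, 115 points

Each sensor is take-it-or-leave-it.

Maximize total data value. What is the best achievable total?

247

Ranking by ratio (data value/g): radiometer 0.32, anemometer 0.31, thermal camera 0.30.
Greedy by ratio would take multispectral imager + anemometer + radiometer: 800 g used, total 239.
The 418 g tied up in multispectral imager and anemometer is better spent on LiDAR unit — total rises to 247 (830 g).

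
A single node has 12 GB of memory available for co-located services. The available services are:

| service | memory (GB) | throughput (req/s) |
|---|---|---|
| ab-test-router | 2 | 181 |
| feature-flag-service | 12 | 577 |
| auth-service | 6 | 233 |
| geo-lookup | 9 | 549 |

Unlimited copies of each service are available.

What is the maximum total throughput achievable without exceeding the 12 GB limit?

6×ab-test-router uses 12 of the 12 GB and totals 1086.

1086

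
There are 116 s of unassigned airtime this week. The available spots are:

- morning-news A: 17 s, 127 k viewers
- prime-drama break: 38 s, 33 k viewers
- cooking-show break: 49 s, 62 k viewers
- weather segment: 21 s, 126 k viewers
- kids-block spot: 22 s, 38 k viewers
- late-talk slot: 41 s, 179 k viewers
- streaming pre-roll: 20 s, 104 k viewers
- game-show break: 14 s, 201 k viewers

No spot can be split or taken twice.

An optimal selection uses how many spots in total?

5

Optimal total is 737.
One optimal bundle: morning-news A + weather segment + late-talk slot + streaming pre-roll + game-show break (113 s).
Any selection reaching 737 contains exactly 5 spots.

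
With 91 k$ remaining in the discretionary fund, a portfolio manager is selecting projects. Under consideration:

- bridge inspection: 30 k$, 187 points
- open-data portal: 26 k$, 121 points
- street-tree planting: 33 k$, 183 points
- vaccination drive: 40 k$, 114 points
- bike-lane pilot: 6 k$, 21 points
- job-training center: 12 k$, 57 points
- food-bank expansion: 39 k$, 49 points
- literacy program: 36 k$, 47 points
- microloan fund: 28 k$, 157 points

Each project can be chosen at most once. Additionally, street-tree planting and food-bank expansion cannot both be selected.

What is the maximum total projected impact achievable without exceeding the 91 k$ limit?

527

By projected impact per k$: bridge inspection 6.23, microloan fund 5.61, street-tree planting 5.55, job-training center 4.75 lead.
The ratio ordering already packs tightly: bridge inspection + street-tree planting + microloan fund, 91 k$, 527.
That's the maximum — no feasible swap from here does better than 527.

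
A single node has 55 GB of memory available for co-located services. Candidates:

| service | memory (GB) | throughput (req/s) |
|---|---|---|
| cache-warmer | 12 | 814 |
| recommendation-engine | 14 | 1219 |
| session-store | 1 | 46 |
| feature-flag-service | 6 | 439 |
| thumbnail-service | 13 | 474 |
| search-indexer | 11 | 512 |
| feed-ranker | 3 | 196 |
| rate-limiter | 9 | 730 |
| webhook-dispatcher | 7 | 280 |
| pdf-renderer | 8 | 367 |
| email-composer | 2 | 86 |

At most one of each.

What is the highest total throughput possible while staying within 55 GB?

3910

Taking cache-warmer + recommendation-engine + feature-flag-service + search-indexer + feed-ranker + rate-limiter: 55 GB used, 3910 in throughput.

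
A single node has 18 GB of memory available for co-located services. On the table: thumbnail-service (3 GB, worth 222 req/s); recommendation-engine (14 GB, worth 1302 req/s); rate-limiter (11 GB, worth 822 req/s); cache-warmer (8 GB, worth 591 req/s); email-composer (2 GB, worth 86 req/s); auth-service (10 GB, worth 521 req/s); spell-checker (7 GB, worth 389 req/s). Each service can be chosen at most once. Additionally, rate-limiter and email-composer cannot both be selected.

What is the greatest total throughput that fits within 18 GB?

Thumbnail-service + recommendation-engine uses 17 of the 18 GB and totals 1524.
The closest alternative, recommendation-engine + email-composer, reaches only 1388.

1524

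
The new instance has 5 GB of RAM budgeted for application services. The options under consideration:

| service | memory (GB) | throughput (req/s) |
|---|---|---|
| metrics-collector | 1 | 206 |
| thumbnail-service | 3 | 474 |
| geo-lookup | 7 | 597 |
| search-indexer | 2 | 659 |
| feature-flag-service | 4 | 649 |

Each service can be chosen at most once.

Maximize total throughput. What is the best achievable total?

Ranking by ratio (throughput/GB): search-indexer 329.50, metrics-collector 206.00, feature-flag-service 162.25.
Filling by ratio: metrics-collector + search-indexer for 865, with 2 GB left unused.
The 1 GB tied up in metrics-collector is better spent on thumbnail-service — total rises to 1133 (5 GB).

1133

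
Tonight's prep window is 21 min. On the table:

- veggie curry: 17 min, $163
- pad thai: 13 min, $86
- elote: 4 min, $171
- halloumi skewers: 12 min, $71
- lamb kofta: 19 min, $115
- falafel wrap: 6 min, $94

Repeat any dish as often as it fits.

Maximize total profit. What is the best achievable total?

855

The ratio ordering already packs tightly: 5×elote, 20 min, 855.
No other feasible combination exceeds 855.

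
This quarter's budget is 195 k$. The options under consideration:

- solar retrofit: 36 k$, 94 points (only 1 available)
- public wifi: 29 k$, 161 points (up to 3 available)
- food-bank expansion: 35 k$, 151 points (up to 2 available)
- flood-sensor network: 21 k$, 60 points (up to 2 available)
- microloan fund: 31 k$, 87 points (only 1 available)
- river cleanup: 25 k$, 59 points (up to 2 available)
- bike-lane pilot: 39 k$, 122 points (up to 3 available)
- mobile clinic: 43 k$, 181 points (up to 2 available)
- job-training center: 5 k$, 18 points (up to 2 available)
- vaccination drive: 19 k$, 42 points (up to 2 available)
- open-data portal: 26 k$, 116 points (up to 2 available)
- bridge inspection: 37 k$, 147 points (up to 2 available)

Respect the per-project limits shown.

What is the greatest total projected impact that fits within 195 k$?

Density check — public wifi 5.55, open-data portal 4.46, food-bank expansion 4.31, mobile clinic 4.21 are the best per k$.
A density-first pass picks 3×public wifi + food-bank expansion + 2×job-training center + 2×open-data portal — 902 at 184 k$.
The 26 k$ tied up in open-data portal is better spent on food-bank expansion — total rises to 937 (193 k$).

937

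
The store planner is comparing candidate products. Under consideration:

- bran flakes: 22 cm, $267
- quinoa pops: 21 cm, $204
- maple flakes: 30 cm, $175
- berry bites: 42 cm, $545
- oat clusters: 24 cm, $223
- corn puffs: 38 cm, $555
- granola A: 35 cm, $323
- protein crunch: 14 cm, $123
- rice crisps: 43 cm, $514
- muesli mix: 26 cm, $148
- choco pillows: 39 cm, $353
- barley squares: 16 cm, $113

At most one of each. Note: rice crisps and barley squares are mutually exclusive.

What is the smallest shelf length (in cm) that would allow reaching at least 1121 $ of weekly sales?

94

Minimise cm subject to total weekly sales ≥ 1121.
Taking berry bites + corn puffs + protein crunch gives 1223 (≥ 1121) for 94 cm.
Any bundle with less than 94 cm falls short of 1121.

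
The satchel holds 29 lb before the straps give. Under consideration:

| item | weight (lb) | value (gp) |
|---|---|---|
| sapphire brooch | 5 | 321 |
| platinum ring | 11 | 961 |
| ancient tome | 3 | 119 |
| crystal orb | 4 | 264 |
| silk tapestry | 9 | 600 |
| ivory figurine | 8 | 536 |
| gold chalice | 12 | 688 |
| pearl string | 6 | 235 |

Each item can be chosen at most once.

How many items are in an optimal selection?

4

Best achievable value is 2146.
One optimal bundle: sapphire brooch + platinum ring + crystal orb + silk tapestry (29 lb).
Any selection reaching 2146 contains exactly 4 items.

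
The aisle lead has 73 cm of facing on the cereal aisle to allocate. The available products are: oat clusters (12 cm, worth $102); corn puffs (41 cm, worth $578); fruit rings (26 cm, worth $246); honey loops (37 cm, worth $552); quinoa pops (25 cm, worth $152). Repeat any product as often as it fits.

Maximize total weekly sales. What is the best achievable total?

858

Greedy by ratio would take fruit rings + honey loops: 63 cm used, total 798.
Dropping fruit rings frees 26 cm; slotting in 3×oat clusters (36 cm) lifts the total to 858 at 73 cm.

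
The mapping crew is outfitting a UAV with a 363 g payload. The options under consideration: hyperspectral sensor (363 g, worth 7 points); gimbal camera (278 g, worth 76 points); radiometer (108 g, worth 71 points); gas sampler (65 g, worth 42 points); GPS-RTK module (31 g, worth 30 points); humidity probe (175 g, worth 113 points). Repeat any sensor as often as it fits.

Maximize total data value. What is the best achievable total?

330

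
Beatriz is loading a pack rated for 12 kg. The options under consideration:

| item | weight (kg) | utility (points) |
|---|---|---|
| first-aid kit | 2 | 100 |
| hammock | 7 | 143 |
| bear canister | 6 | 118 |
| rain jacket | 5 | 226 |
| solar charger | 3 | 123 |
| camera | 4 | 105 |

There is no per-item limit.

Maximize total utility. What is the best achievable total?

Density check — first-aid kit 50.00, rain jacket 45.20, solar charger 41.00, camera 26.25 are the best per kg.
Best packing: 6×first-aid kit — 12 kg, 600 total.

600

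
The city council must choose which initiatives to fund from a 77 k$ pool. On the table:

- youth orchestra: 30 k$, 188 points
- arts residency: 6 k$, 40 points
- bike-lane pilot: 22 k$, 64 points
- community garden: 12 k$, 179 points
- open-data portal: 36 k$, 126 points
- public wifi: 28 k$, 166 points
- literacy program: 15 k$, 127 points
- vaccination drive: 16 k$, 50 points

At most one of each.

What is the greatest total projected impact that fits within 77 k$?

573

By projected impact per k$: community garden 14.92, literacy program 8.47, arts residency 6.67 lead.
Filling by ratio: youth orchestra + arts residency + community garden + literacy program for 534, with 14 k$ left unused.
The 15 k$ tied up in literacy program is better spent on public wifi — total rises to 573 (76 k$).
Nothing else within 77 k$ beats 573.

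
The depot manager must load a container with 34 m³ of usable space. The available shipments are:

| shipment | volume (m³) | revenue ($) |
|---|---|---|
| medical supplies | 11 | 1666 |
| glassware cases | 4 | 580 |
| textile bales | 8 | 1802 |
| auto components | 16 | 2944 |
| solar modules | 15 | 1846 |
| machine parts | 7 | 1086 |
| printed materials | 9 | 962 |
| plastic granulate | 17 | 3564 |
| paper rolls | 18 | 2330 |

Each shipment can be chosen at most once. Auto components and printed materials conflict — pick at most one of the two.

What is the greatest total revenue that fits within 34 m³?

6508

Filling by ratio: textile bales + machine parts + plastic granulate for 6452, with 2 m³ left unused.
Replace textile bales and machine parts with auto components: the trade gains 56 net, giving 6508 at 33 m³.
Nothing else feasible within 34 m³ beats 6508.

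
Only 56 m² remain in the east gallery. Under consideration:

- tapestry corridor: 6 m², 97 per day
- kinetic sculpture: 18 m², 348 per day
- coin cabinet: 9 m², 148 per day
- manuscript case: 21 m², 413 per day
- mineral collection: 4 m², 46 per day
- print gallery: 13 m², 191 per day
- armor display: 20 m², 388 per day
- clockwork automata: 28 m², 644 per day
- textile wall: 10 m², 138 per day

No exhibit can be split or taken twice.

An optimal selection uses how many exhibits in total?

3

The maximum expected visitors within 56 m² is 1154.
For example tapestry corridor + manuscript case + clockwork automata achieves it, using 55 m².
Every optimal selection uses 3 exhibits.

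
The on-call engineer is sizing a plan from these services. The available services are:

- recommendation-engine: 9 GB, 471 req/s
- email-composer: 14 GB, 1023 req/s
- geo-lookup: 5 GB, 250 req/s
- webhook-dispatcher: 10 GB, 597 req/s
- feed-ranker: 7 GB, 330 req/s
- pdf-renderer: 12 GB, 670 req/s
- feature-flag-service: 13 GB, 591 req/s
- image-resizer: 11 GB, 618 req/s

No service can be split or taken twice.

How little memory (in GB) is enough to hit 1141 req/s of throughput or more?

19

Look for the lowest-memory combination reaching 1141.
email-composer + geo-lookup reaches 1273 using 19 GB.
No combination under 19 GB hits 1141.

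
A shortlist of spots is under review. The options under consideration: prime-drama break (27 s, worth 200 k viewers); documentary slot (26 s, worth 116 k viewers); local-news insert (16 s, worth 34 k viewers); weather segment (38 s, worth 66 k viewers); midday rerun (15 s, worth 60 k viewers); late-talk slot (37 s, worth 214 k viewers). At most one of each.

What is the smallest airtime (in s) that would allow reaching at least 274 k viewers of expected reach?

Need the lightest bundle worth ≥ 274.
Taking midday rerun + late-talk slot gives 274 (≥ 274) for 52 s.
No combination under 52 s hits 274.

52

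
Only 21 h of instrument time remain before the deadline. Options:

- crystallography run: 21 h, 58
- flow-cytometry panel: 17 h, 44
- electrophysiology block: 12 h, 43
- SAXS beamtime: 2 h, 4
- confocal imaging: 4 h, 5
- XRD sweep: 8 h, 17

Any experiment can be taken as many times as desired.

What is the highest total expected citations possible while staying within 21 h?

60

Best packing: electrophysiology block + XRD sweep — 20 h, 60 total.
That's the maximum — no swap from here does better than 60.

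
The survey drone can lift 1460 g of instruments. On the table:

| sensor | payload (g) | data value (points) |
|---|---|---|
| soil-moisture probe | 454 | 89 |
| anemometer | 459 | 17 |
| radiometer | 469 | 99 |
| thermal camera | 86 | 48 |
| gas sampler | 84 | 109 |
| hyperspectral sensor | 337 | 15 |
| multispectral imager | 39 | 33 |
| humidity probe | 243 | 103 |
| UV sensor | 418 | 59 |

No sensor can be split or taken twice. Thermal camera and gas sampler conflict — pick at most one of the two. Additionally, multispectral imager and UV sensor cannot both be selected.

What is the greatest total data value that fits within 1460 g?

433

Taking soil-moisture probe + radiometer + gas sampler + multispectral imager + humidity probe: 1289 g used, 433 in data value.
Runner-up soil-moisture probe + radiometer + gas sampler + humidity probe tops out at 400.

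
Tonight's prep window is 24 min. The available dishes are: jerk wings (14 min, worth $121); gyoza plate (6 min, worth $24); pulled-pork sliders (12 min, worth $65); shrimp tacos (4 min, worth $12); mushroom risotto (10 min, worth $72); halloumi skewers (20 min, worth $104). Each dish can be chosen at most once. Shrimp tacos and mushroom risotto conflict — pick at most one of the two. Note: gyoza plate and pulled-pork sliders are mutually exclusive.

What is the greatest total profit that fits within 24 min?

193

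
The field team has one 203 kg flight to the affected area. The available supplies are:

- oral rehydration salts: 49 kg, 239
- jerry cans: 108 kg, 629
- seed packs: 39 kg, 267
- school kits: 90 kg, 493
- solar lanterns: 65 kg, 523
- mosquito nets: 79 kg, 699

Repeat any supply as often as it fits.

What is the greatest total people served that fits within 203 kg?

1665

Taking seed packs + 2×mosquito nets: 197 kg used, 1665 in people served.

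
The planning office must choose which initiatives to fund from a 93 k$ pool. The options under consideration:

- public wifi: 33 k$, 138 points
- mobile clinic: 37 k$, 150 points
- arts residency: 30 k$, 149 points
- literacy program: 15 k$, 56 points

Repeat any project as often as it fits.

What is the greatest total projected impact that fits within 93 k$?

447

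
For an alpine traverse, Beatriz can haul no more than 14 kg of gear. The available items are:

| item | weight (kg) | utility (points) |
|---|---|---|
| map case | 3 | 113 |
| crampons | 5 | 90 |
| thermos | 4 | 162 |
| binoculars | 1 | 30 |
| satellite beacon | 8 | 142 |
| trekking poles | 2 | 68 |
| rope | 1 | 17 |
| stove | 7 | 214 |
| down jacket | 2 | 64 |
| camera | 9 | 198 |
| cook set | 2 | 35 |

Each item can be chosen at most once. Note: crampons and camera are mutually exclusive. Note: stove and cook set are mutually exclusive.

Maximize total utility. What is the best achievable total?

A density-first pass picks map case + thermos + binoculars + trekking poles + down jacket + cook set — 472 at 14 kg.
Reworking the packing: map case + thermos + stove uses 14 kg and improves the total to 489.
Nothing else feasible within 14 kg beats 489.

489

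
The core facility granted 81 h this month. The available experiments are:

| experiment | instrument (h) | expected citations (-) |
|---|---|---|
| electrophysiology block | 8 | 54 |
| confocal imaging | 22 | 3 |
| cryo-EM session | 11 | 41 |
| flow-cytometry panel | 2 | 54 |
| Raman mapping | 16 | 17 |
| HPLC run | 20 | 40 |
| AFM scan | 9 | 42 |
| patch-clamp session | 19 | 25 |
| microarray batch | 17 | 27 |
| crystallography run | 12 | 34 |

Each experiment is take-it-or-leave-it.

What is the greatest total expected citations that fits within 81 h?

The ratio ordering already packs tightly: electrophysiology block + cryo-EM session + flow-cytometry panel + HPLC run + AFM scan + microarray batch + crystallography run, 79 h, 292.
An exhaustive check of the 1024 subsets confirms 292.

292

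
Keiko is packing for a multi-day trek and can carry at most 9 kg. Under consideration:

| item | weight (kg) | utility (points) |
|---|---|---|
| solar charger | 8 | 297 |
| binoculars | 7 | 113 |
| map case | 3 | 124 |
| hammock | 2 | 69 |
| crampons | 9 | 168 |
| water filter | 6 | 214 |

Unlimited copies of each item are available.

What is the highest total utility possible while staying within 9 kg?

372

The ratio ordering already packs tightly: 3×map case, 9 kg, 372.
That's the maximum — no swap from here does better than 372.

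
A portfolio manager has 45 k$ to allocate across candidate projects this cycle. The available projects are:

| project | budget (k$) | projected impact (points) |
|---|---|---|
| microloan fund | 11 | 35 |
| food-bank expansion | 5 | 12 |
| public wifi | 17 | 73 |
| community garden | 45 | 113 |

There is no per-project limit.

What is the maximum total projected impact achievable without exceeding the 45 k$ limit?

181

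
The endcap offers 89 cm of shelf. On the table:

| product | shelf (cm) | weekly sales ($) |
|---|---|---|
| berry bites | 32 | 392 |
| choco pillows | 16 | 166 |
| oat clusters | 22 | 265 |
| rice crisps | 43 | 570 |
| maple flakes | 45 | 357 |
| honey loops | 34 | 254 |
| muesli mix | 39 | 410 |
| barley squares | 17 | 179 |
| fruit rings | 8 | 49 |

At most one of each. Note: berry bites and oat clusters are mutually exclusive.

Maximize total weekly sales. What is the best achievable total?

Filling by ratio: berry bites + rice crisps + fruit rings for 1011, with 6 cm left unused.
Dropping berry bites frees 32 cm; slotting in choco pillows + oat clusters (38 cm) lifts the total to 1050 at 89 cm.
An exhaustive check of the 512 subsets confirms 1050.

1050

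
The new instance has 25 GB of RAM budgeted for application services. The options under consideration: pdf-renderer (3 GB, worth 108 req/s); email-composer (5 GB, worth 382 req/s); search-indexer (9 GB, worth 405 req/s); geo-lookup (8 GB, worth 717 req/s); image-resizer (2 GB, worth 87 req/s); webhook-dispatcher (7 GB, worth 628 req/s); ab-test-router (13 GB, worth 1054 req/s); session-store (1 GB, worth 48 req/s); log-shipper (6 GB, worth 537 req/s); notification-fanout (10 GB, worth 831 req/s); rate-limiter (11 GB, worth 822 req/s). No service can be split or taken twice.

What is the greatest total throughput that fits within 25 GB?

2176

Filling by ratio: geo-lookup + image-resizer + webhook-dispatcher + session-store + log-shipper for 2017, with 1 GB left unused.
The 9 GB tied up in image-resizer and session-store and log-shipper is better spent on notification-fanout — total rises to 2176 (25 GB).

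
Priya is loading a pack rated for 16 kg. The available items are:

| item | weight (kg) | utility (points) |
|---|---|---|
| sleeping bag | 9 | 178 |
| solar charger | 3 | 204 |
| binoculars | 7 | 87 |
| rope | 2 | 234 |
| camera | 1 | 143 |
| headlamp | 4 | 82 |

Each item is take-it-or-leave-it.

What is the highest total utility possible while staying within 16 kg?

759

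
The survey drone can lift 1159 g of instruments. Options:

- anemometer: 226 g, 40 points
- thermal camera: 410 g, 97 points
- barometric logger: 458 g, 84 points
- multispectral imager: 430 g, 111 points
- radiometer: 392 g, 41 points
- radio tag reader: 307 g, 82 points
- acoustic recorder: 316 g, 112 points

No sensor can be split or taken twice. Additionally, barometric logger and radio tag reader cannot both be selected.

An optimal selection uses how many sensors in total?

Best achievable data value is 320.
One optimal bundle: thermal camera + multispectral imager + acoustic recorder (1156 g).
Any selection reaching 320 contains exactly 3 sensors.

3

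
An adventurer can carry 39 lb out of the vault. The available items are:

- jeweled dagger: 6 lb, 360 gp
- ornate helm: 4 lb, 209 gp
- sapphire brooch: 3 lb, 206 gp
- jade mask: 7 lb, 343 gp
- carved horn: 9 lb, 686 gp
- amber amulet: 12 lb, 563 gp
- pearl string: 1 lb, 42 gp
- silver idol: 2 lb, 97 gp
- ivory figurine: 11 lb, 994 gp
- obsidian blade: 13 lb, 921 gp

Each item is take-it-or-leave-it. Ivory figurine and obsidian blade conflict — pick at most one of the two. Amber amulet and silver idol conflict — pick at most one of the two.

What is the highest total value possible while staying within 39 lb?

Best packing: jeweled dagger + sapphire brooch + jade mask + carved horn + pearl string + silver idol + ivory figurine — 39 lb, 2728 total.
No other feasible combination exceeds 2728.

2728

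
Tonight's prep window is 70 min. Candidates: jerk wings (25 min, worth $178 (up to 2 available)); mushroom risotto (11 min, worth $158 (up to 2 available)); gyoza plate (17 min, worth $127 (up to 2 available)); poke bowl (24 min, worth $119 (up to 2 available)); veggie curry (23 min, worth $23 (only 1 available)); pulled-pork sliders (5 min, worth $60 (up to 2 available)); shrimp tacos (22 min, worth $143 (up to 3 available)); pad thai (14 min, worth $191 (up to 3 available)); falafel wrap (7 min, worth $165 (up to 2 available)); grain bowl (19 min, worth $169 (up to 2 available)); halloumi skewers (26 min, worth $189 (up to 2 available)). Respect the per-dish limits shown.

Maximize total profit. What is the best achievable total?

1088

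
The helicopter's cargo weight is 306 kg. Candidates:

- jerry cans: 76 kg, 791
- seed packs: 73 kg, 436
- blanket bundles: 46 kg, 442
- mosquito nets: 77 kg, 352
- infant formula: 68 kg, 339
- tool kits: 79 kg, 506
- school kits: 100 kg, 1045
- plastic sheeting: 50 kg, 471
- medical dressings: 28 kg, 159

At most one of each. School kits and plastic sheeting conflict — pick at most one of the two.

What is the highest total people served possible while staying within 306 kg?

2784

Jerry cans + blanket bundles + tool kits + school kits uses 301 of the 306 kg and totals 2784.
That's the maximum — no feasible swap from here does better than 2784.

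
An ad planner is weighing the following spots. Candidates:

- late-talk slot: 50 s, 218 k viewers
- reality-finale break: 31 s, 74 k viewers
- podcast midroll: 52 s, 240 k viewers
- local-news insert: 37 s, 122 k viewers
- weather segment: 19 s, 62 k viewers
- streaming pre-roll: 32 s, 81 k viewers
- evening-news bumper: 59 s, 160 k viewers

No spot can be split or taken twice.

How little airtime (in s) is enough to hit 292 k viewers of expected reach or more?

Minimise s subject to total expected reach ≥ 292.
podcast midroll + weather segment: 302 expected reach at 71 s.
Below 71 s the best achievable stays under 292.

71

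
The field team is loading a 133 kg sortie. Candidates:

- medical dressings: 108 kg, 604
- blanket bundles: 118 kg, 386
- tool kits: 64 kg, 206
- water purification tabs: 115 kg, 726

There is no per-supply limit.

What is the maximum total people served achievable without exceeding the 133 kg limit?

The ratio ordering already packs tightly: water purification tabs, 115 kg, 726.

726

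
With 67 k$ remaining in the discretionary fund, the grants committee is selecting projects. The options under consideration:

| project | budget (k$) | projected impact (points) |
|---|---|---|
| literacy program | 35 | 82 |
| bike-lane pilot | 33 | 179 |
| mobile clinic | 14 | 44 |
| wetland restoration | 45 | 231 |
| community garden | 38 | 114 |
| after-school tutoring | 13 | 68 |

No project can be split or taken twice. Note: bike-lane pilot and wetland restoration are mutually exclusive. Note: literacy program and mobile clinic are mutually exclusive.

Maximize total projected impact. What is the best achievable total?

299

A density-first pass picks bike-lane pilot + mobile clinic + after-school tutoring — 291 at 60 k$.
Replace bike-lane pilot and mobile clinic with wetland restoration: the trade gains 8 net, giving 299 at 58 k$.
The closest alternative, bike-lane pilot + mobile clinic + after-school tutoring, reaches only 291.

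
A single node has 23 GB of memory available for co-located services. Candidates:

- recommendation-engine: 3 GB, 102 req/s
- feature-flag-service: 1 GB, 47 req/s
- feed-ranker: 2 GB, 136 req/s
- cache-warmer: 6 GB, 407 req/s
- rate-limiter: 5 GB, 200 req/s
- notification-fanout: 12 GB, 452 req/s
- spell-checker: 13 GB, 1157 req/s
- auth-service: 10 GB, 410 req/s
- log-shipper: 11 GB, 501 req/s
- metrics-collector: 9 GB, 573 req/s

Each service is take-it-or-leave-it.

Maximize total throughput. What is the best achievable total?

By throughput per GB: spell-checker 89.00, feed-ranker 68.00, cache-warmer 67.83, metrics-collector 63.67 lead.
Filling by ratio: feature-flag-service + feed-ranker + cache-warmer + spell-checker for 1747, with 1 GB left unused.
Replace feed-ranker and cache-warmer with metrics-collector: the trade gains 30 net, giving 1777 at 23 GB.

1777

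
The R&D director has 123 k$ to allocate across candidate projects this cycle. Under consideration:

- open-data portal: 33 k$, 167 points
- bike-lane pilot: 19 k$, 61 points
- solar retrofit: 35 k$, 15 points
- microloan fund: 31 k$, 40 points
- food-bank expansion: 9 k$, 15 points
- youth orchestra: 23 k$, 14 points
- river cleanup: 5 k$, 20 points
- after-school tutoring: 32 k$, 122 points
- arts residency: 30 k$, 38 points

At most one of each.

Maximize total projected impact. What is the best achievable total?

Filling by ratio: open-data portal + bike-lane pilot + food-bank expansion + youth orchestra + river cleanup + after-school tutoring for 399, with 2 k$ left unused.
Replace food-bank expansion and youth orchestra with microloan fund: the trade gains 11 net, giving 410 at 120 k$.
An exhaustive check of the 512 subsets confirms 410.

410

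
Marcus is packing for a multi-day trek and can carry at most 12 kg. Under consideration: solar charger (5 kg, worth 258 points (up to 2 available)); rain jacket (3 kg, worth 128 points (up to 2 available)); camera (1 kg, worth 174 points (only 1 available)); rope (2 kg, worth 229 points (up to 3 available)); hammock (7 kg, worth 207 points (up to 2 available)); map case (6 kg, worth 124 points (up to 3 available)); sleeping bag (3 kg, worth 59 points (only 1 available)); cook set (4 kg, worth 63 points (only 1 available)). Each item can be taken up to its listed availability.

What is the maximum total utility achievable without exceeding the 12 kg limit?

1119

Taking solar charger + camera + 3×rope: 12 kg used, 1119 in utility.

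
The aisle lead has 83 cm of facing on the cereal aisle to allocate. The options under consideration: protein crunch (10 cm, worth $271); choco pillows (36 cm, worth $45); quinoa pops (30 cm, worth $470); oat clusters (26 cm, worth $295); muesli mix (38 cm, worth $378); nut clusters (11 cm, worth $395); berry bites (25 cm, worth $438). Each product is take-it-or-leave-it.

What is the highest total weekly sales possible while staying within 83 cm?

1574

By weekly sales per cm: nut clusters 35.91, protein crunch 27.10, berry bites 17.52 lead.
Taking protein crunch + quinoa pops + nut clusters + berry bites: 76 cm used, 1574 in weekly sales.
An exhaustive check of the 128 subsets confirms 1574.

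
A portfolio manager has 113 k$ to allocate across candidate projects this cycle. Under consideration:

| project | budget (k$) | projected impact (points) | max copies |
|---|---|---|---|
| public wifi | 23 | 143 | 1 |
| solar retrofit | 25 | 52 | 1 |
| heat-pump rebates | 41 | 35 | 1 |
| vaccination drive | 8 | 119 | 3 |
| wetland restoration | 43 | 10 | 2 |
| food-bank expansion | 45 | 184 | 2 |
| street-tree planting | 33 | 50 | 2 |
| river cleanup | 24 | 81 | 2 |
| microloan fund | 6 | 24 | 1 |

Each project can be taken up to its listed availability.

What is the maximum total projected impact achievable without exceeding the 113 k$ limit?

708

Public wifi + 3×vaccination drive + food-bank expansion + microloan fund uses 98 of the 113 k$ and totals 708.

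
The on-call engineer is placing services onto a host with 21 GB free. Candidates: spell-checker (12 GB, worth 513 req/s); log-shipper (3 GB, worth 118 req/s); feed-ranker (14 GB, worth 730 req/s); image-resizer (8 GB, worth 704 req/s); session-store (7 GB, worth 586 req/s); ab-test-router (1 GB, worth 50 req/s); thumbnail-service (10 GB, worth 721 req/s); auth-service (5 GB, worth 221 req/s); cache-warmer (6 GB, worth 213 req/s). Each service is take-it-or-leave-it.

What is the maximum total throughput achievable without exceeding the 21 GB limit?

1561

Taking image-resizer + session-store + ab-test-router + auth-service: 21 GB used, 1561 in throughput.
Every other selection either busts 21 GB or fails to beat 1561.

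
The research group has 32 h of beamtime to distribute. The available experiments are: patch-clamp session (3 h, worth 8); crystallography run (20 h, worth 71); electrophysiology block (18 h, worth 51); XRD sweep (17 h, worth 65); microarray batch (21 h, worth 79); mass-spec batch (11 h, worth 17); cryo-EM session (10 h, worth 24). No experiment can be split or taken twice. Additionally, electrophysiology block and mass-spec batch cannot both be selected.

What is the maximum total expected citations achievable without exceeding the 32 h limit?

103

Density check — XRD sweep 3.82, microarray batch 3.76, crystallography run 3.55, electrophysiology block 2.83 are the best per h.
Taking the top-ratio experiments first gives patch-clamp session + XRD sweep + cryo-EM session for 97 (30 h).
The 20 h tied up in patch-clamp session and XRD sweep is better spent on microarray batch — total rises to 103 (31 h).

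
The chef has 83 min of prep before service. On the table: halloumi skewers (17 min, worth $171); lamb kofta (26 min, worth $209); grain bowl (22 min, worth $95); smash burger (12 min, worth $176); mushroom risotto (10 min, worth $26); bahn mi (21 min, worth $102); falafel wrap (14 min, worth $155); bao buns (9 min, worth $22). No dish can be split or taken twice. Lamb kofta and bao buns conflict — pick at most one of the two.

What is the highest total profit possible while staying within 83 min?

737

Halloumi skewers + lamb kofta + smash burger + mushroom risotto + falafel wrap uses 79 of the 83 min and totals 737.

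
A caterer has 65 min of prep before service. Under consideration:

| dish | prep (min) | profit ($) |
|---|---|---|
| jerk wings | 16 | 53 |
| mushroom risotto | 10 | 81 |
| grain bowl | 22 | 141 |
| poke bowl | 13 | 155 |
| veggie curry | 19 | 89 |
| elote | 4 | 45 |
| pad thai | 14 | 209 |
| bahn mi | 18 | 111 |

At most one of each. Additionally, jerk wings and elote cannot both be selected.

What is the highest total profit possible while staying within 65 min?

631

Mushroom risotto + grain bowl + poke bowl + elote + pad thai uses 63 of the 65 min and totals 631.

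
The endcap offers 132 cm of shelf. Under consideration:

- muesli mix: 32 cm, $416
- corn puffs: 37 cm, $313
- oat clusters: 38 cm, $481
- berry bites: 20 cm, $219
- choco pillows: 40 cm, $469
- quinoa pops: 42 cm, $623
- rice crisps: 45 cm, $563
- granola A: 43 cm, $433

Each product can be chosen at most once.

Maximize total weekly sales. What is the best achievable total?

The ratio ordering already packs tightly: muesli mix + oat clusters + berry bites + quinoa pops, 132 cm, 1739.
Runner-up oat clusters + quinoa pops + rice crisps tops out at 1667.

1739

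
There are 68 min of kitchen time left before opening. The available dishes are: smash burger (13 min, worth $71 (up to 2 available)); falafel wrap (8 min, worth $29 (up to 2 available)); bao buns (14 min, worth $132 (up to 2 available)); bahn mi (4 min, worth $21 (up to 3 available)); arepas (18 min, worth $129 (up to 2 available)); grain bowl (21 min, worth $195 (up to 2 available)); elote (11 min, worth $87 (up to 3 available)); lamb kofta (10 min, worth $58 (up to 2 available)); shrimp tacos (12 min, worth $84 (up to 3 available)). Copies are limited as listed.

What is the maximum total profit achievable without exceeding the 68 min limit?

Ranking by ratio (profit/min): bao buns 9.43, grain bowl 9.29, elote 7.91.
Greedy by ratio would take 2×bao buns + 2×bahn mi + grain bowl + elote: 68 min used, total 588.
The 22 min tied up in bao buns and 2×bahn mi is better spent on grain bowl — total rises to 609 (67 min).

609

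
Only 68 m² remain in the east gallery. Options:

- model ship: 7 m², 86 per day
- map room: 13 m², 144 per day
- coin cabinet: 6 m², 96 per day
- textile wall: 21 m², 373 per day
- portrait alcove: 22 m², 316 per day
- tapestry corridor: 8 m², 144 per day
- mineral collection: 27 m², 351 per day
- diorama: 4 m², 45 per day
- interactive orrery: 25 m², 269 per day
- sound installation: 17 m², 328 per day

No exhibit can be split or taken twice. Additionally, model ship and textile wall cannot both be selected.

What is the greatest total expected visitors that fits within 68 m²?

1161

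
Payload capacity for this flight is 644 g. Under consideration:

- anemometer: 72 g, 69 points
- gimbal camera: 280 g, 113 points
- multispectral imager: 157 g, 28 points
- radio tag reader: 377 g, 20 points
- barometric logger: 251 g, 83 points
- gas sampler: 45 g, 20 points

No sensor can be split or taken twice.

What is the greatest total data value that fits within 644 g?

Ranking by ratio (data value/g): anemometer 0.96, gas sampler 0.44, gimbal camera 0.40, barometric logger 0.33.
The ratio heuristic lands on anemometer + gimbal camera + multispectral imager + gas sampler (230) but leaves 90 g idle.
The 202 g tied up in multispectral imager and gas sampler is better spent on barometric logger — total rises to 265 (603 g).
No other feasible combination exceeds 265.

265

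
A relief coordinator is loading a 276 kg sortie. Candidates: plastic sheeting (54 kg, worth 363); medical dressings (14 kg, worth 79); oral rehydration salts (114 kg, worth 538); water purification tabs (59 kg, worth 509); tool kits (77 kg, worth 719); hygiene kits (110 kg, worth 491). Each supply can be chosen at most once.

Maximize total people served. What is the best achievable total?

1845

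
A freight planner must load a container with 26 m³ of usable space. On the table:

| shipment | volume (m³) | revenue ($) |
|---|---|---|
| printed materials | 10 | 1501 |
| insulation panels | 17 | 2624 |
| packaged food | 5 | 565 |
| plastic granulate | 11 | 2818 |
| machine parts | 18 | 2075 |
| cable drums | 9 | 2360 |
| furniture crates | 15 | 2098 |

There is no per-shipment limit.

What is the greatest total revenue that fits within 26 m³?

The ratio heuristic lands on packaged food + 2×cable drums (5285) but leaves 3 m³ idle.
The 9 m³ tied up in cable drums is better spent on plastic granulate — total rises to 5743 (25 m³).
Every other selection either busts 26 m³ or fails to beat 5743.

5743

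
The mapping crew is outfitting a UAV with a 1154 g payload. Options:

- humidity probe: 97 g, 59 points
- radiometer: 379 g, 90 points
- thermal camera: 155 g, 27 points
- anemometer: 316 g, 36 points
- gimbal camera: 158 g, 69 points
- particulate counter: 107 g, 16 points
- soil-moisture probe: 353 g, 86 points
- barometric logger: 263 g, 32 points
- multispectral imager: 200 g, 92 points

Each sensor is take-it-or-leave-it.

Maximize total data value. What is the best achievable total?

Density check — humidity probe 0.61, multispectral imager 0.46, gimbal camera 0.44, soil-moisture probe 0.24 are the best per g.
Greedy by ratio would take humidity probe + thermal camera + gimbal camera + particulate counter + soil-moisture probe + multispectral imager: 1070 g used, total 349.
The 353 g tied up in soil-moisture probe is better spent on radiometer — total rises to 353 (1096 g).
That's the maximum — no swap from here does better than 353.

353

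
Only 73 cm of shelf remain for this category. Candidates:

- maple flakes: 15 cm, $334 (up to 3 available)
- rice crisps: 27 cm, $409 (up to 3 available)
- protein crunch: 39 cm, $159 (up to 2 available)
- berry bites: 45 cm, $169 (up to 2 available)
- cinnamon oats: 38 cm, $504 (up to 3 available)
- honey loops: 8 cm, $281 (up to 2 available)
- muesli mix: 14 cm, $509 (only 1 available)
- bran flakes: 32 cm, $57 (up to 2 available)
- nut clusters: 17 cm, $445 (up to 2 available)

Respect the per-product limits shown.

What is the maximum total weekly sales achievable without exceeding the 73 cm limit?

2014

Density check — muesli mix 36.36, honey loops 35.12, nut clusters 26.18 are the best per cm.
The ratio heuristic lands on 2×honey loops + muesli mix + 2×nut clusters (1961) but leaves 9 cm idle.
The 8 cm tied up in honey loops is better spent on maple flakes — total rises to 2014 (71 cm).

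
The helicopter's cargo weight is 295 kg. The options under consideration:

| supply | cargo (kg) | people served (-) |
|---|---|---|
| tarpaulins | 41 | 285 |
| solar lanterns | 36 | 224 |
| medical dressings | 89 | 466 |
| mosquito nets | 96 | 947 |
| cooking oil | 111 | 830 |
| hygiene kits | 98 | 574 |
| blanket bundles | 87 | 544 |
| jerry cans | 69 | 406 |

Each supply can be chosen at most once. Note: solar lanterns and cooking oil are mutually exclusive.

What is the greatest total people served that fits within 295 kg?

2321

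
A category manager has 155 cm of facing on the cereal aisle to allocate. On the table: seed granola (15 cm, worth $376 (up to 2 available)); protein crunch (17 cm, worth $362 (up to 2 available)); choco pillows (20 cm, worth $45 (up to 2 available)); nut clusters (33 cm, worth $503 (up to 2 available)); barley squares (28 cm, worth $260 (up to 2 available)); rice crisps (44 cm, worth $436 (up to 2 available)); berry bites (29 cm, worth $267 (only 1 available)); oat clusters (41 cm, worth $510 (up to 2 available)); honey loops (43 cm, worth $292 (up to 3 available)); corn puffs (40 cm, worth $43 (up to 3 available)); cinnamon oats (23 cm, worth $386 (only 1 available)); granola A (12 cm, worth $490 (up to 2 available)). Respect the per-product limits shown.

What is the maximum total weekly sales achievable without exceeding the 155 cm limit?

Ranking by ratio (weekly sales/cm): granola A 40.83, seed granola 25.07, protein crunch 21.29.
Taking the top-ratio products first gives 2×seed granola + 2×protein crunch + nut clusters + cinnamon oats + 2×granola A for 3345 (144 cm).
The 23 cm tied up in cinnamon oats is better spent on nut clusters — total rises to 3462 (154 cm).
No other feasible combination exceeds 3462.

3462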